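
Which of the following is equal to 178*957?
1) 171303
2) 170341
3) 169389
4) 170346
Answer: 4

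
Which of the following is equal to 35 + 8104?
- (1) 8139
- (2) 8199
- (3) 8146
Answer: 1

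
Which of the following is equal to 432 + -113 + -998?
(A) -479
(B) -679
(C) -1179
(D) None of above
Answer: B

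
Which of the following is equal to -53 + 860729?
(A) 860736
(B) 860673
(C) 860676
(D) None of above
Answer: C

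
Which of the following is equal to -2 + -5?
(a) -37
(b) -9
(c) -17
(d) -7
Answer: d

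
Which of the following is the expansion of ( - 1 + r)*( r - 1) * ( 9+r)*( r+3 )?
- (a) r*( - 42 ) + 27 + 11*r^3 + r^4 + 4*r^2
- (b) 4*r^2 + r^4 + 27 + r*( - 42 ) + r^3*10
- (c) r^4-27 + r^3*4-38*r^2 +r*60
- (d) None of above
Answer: b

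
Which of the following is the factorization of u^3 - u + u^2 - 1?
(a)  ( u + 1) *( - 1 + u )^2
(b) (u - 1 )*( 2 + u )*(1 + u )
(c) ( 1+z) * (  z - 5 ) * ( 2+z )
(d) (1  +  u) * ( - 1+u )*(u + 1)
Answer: d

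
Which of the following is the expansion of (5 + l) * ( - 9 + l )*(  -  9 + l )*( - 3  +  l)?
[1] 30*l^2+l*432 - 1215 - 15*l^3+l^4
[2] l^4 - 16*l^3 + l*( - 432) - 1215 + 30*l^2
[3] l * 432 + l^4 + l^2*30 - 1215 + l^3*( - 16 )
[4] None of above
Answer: 3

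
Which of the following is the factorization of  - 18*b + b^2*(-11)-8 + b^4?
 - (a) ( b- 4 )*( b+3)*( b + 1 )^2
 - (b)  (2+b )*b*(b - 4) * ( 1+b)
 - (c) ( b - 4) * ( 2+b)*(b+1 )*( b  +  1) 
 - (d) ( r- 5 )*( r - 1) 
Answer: c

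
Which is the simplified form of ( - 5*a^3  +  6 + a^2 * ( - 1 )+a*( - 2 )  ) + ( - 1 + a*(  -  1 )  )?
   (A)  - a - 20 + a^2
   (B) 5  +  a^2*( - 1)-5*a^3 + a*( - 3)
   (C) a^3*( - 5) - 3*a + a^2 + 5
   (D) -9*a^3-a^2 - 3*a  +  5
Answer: B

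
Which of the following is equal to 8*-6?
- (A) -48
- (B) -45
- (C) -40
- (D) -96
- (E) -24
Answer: A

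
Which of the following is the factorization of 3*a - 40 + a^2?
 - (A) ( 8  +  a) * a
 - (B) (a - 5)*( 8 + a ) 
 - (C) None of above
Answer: B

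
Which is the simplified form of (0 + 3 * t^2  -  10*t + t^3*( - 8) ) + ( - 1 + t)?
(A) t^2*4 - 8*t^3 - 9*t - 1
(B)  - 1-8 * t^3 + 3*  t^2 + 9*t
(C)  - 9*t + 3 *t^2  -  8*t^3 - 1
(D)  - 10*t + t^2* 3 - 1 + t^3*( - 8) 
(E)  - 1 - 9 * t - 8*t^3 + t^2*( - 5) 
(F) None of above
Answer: C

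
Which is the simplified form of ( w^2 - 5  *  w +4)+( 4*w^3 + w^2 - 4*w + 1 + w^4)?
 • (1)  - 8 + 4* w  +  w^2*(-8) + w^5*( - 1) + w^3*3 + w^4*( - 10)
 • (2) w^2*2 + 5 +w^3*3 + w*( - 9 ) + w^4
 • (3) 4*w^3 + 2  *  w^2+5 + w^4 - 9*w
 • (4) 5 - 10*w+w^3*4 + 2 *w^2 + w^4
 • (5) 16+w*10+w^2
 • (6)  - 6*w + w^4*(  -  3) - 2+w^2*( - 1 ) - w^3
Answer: 3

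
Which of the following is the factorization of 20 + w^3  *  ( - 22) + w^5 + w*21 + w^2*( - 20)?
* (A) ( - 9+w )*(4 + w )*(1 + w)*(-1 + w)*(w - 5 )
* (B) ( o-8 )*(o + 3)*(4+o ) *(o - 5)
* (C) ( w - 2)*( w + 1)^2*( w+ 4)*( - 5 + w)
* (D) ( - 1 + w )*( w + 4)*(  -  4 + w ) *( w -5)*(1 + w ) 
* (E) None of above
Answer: E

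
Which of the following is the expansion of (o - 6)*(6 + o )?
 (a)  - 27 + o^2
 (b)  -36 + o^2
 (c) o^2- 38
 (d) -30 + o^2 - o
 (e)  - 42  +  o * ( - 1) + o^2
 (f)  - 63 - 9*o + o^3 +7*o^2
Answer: b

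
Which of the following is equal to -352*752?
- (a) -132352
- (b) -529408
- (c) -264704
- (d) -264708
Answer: c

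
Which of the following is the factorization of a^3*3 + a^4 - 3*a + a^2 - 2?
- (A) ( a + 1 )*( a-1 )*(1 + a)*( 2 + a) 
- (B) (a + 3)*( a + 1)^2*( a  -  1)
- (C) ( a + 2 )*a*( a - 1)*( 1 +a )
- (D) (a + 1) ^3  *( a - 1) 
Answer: A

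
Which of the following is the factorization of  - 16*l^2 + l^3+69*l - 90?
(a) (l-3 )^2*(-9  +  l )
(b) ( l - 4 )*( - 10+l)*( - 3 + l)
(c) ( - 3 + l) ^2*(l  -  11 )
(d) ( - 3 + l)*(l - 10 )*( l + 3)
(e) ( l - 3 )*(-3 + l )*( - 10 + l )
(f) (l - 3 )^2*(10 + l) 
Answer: e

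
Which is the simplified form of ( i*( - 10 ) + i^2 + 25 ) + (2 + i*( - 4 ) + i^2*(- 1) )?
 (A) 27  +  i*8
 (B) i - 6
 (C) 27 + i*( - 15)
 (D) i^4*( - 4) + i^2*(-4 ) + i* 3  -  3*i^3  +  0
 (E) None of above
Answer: E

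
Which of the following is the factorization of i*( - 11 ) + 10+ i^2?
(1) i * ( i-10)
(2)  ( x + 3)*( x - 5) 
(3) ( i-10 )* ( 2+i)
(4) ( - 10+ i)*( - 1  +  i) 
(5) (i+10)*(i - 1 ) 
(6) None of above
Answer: 4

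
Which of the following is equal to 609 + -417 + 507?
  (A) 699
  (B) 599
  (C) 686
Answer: A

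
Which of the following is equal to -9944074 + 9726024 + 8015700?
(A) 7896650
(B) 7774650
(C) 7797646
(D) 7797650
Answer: D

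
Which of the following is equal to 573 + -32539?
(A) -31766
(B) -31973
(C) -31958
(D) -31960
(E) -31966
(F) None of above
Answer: E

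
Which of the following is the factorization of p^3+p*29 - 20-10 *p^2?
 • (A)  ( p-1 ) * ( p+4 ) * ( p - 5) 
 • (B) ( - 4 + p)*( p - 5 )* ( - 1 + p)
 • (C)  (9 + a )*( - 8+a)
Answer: B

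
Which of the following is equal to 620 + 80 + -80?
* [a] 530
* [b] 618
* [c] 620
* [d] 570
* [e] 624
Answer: c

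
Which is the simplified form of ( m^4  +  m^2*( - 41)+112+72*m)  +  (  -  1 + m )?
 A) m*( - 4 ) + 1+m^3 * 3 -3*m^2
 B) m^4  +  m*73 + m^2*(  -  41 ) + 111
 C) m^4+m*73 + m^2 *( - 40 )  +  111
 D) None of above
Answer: B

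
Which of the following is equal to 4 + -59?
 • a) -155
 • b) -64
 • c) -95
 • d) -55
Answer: d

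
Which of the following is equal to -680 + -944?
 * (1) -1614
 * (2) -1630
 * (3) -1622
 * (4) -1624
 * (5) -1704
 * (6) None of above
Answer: 4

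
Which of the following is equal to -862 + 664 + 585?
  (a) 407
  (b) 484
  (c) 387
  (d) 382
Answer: c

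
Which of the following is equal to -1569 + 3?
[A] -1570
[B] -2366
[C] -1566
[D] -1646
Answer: C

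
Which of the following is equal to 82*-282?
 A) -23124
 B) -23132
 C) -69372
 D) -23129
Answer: A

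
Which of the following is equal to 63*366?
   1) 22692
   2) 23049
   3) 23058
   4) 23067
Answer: 3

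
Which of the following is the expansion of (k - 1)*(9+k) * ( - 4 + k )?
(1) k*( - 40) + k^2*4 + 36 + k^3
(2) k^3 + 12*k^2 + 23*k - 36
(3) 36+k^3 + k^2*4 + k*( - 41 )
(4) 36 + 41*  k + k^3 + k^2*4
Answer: 3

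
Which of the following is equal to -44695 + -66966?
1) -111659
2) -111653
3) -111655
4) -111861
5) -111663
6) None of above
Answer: 6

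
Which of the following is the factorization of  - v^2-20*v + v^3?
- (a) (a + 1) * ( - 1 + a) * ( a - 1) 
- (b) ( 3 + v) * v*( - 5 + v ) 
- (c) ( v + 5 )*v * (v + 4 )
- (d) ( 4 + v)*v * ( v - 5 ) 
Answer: d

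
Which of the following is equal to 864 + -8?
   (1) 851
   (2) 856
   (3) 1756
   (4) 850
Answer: 2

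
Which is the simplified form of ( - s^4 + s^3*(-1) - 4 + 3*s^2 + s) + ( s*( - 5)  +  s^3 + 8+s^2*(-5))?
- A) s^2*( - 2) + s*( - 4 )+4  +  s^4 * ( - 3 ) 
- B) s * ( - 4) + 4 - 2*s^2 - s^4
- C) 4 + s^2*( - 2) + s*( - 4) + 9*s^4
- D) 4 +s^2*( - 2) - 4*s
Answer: B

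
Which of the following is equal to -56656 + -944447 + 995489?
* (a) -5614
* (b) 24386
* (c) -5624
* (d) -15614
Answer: a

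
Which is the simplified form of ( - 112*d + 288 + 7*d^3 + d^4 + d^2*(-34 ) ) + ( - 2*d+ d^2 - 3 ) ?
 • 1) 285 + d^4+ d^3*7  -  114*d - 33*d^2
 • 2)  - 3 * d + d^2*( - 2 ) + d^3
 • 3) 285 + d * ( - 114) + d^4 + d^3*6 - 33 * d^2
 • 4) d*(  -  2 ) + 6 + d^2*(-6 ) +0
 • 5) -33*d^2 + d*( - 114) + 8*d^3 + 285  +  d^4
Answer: 1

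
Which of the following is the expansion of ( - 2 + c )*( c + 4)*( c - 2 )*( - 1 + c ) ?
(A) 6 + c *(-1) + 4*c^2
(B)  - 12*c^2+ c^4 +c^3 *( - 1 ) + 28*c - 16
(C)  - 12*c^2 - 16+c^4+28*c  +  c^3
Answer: B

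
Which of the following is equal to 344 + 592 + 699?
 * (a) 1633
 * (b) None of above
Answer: b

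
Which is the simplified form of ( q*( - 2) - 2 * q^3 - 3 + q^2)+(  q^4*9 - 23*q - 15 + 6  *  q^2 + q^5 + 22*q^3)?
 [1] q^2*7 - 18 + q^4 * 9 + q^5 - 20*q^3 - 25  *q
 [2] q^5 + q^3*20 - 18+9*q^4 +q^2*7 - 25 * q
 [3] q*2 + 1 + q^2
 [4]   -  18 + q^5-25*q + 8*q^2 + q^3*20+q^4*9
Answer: 2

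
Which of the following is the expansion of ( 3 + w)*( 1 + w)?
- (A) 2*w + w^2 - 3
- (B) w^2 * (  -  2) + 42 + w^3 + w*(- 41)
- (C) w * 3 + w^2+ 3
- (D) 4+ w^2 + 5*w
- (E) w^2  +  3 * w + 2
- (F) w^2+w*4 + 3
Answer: F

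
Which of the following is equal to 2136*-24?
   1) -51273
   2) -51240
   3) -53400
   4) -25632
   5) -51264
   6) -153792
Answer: 5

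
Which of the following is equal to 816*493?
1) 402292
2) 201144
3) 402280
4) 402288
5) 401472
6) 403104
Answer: 4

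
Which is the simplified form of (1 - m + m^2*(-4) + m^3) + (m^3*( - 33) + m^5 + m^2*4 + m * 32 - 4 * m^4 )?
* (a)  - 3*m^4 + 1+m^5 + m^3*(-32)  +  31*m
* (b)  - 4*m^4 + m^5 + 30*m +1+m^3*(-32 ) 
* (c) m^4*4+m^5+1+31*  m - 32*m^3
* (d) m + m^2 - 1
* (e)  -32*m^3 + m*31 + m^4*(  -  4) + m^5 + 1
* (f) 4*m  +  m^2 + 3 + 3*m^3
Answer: e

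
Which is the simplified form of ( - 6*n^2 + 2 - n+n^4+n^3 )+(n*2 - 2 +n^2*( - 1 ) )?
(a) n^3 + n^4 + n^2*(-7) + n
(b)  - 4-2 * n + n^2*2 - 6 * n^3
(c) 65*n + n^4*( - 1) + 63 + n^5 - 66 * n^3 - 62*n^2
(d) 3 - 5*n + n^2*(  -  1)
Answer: a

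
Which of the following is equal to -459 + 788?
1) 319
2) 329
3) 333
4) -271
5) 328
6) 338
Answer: 2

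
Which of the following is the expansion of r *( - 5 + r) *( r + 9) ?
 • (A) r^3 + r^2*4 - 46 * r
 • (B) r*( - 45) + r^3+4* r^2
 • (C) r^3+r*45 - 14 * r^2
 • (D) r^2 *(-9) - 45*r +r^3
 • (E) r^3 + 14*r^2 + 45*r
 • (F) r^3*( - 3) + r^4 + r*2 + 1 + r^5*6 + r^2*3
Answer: B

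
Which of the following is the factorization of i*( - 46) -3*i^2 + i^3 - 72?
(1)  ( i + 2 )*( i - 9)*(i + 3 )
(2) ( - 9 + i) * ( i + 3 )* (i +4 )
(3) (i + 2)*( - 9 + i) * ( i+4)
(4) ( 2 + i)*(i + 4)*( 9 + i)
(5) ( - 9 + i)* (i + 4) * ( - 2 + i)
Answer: 3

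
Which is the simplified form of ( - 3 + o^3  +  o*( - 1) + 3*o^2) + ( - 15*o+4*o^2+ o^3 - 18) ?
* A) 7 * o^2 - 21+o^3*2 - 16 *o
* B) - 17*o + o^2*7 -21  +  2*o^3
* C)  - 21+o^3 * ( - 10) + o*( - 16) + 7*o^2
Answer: A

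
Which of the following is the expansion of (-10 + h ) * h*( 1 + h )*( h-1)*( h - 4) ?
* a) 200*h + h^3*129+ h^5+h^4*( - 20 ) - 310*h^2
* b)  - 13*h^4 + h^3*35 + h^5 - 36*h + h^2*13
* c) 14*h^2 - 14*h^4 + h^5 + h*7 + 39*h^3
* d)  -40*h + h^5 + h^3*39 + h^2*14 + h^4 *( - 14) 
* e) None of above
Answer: d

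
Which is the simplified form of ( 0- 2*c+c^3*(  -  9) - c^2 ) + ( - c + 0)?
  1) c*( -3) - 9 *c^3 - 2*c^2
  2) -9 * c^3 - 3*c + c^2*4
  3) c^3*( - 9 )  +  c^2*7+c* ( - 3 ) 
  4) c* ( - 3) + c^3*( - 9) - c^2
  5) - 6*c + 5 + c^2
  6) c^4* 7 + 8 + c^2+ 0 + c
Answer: 4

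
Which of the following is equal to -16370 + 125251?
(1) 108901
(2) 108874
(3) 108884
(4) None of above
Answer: 4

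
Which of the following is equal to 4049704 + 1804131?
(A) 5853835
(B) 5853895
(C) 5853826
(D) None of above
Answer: A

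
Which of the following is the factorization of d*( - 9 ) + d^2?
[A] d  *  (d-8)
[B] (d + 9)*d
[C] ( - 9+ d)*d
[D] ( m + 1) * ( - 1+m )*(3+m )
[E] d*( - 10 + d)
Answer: C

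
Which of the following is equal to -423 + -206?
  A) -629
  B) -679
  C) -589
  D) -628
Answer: A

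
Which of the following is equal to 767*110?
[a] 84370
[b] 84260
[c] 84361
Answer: a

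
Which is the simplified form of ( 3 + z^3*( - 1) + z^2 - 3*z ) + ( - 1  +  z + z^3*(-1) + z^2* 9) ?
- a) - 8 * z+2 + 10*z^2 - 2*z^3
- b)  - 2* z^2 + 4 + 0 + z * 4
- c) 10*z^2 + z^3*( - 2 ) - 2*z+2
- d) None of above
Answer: c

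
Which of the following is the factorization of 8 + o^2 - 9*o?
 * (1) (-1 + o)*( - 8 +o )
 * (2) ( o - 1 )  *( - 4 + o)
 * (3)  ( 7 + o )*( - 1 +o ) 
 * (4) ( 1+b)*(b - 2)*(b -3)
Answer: 1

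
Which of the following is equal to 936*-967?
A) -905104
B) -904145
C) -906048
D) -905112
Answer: D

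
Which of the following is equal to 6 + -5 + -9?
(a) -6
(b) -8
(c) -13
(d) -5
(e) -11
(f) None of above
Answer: b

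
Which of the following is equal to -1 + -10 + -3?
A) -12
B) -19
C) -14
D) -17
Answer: C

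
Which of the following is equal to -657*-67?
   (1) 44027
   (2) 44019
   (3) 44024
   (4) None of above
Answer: 2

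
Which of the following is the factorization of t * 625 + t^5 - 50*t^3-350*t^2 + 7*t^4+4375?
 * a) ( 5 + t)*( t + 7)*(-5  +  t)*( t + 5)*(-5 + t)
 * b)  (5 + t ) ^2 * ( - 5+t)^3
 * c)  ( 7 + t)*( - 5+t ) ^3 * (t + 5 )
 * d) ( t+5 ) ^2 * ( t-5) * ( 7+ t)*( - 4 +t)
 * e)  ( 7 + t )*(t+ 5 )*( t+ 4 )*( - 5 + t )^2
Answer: a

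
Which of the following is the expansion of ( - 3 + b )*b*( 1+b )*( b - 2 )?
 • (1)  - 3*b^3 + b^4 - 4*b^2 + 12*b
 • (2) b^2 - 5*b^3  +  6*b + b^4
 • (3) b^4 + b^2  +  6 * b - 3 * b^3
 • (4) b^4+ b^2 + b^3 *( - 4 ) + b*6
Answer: 4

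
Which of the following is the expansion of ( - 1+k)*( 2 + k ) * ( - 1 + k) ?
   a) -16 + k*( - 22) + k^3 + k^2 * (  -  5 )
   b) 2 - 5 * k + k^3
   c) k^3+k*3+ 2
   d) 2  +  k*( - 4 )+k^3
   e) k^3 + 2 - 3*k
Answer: e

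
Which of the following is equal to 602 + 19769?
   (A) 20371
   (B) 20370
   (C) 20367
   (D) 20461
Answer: A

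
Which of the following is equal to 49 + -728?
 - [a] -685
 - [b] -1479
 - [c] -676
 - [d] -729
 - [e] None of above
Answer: e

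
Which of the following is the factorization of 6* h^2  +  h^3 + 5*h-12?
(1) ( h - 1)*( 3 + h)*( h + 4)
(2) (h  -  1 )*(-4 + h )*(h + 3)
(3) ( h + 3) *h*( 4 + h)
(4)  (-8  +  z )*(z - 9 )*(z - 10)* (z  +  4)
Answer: 1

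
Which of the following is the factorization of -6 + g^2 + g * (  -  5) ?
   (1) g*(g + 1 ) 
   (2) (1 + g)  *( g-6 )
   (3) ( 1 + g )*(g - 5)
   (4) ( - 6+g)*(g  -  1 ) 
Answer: 2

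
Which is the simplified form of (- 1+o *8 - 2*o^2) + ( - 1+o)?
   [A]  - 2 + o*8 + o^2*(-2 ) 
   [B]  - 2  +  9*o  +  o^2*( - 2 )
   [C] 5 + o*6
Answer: B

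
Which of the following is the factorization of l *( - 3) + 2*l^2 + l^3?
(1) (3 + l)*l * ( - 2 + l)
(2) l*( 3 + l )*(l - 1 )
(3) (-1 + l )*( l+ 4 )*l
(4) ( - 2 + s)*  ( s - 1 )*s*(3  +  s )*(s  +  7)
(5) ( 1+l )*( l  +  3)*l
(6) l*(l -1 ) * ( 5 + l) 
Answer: 2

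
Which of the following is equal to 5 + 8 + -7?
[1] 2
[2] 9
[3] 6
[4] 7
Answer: 3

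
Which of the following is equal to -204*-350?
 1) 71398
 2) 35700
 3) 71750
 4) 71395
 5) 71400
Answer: 5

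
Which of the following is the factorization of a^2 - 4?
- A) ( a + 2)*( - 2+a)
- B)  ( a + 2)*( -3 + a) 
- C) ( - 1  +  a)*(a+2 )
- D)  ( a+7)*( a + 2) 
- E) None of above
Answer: A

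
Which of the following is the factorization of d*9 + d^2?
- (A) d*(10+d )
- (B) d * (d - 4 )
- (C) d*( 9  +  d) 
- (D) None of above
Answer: C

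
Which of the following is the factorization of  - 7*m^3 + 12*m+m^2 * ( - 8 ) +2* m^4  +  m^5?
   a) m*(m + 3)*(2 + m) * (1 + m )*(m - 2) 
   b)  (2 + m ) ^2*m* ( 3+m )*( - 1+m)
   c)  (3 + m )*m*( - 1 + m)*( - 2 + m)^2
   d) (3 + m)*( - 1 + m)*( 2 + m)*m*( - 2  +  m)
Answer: d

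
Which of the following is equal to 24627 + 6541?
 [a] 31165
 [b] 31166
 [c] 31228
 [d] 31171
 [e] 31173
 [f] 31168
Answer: f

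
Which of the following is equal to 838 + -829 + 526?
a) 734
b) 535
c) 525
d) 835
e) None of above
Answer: b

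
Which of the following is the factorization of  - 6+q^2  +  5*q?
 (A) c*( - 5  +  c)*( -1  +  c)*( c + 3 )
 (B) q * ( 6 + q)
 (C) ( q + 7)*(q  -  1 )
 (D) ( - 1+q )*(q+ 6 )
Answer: D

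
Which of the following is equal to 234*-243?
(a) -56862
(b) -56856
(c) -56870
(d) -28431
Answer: a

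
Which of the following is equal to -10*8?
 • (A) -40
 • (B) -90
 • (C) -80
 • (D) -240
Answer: C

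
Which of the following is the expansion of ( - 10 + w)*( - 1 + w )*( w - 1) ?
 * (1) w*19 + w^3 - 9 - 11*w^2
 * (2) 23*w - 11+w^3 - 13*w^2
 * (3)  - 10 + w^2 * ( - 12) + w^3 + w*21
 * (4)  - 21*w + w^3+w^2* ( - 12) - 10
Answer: 3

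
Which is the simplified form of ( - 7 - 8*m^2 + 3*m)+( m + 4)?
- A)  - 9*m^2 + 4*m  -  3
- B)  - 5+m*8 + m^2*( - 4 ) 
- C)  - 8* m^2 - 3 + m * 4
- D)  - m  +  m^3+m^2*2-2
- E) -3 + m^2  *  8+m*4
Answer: C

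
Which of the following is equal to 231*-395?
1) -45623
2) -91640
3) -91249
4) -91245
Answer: 4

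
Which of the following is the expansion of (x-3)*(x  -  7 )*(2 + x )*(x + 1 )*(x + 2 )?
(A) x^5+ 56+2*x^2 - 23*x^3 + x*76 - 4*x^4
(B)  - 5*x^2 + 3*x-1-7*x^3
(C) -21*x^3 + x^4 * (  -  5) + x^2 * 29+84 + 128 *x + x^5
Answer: C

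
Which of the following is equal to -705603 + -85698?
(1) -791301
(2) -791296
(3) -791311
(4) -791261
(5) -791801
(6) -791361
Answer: 1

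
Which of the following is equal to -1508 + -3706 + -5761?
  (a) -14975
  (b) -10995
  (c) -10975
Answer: c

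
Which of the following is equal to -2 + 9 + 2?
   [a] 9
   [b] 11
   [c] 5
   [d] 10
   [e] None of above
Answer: a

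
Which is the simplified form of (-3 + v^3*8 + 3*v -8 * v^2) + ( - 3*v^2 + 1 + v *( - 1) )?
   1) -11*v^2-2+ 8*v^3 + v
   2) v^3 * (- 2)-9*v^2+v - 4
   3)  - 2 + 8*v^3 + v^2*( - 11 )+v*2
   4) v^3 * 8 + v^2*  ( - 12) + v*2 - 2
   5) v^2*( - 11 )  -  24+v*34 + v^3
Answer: 3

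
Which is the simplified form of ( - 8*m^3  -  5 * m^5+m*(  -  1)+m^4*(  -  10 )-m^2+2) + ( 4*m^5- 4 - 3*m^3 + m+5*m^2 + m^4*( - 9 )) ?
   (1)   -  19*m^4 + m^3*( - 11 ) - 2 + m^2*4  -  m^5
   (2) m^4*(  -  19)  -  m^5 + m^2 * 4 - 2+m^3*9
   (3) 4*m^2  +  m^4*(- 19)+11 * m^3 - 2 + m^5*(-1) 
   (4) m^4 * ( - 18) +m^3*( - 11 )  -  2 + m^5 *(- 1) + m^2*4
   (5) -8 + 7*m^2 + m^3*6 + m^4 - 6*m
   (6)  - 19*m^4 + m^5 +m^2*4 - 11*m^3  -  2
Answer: 1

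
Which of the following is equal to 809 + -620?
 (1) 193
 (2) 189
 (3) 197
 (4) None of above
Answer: 2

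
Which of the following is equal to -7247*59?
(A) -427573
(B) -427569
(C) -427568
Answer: A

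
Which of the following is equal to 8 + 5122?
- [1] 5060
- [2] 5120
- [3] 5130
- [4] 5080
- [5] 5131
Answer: 3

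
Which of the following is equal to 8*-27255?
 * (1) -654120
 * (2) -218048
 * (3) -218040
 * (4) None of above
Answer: 3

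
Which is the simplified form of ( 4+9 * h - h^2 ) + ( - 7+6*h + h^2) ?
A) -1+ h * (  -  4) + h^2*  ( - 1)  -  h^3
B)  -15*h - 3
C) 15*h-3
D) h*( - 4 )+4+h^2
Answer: C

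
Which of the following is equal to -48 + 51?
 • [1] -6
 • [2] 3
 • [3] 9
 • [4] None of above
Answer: 2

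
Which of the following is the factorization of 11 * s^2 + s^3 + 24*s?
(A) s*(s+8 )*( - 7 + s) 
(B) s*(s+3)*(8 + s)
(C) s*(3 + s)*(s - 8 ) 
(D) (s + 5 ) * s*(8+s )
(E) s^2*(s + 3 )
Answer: B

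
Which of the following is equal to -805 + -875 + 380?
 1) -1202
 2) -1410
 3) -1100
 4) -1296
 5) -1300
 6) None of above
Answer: 5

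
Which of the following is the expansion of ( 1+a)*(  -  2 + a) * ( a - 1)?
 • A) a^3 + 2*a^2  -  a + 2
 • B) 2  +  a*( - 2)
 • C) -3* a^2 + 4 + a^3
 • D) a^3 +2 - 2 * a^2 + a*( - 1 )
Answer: D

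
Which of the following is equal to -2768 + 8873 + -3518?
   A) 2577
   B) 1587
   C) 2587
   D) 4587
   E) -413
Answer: C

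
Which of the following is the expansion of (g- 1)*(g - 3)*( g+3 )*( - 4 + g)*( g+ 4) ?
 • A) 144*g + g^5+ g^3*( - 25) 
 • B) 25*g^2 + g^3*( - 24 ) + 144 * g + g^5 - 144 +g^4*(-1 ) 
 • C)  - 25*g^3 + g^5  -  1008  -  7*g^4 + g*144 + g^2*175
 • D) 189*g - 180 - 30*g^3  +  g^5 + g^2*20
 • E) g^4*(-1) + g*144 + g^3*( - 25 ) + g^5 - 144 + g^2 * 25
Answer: E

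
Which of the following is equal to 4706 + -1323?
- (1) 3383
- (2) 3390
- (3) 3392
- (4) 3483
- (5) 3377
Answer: 1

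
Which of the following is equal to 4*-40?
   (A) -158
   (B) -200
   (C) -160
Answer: C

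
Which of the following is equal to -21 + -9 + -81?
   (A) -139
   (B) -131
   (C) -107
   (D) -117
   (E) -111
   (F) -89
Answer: E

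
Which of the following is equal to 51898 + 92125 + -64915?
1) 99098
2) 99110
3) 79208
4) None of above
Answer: 4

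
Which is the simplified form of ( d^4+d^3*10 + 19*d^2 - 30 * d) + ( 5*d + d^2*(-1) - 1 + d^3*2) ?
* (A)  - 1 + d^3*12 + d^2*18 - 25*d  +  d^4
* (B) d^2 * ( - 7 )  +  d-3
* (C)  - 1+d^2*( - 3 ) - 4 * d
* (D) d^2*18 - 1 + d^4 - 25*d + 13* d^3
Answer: A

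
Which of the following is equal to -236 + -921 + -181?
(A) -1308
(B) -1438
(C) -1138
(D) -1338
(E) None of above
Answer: D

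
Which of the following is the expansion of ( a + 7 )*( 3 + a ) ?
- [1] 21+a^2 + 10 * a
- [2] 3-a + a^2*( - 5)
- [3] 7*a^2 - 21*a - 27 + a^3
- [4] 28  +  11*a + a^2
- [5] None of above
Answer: 1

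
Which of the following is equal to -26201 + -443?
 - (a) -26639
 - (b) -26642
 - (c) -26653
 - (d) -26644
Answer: d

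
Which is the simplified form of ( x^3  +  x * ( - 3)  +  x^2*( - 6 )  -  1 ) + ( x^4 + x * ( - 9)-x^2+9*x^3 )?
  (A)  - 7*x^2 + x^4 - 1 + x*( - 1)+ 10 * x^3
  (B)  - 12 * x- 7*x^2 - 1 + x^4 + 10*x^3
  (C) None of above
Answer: B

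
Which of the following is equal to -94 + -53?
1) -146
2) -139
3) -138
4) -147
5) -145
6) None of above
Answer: 4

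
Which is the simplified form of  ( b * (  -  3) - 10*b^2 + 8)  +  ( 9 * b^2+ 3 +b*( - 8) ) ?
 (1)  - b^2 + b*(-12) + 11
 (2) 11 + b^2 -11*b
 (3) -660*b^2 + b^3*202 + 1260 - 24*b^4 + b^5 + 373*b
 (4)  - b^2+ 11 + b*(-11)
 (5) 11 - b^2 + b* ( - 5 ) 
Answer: 4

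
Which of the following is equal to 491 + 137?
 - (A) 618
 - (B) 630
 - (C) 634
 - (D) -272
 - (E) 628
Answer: E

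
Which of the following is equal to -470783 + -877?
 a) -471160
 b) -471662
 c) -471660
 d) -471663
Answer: c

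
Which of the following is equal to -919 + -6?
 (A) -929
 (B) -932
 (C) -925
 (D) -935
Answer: C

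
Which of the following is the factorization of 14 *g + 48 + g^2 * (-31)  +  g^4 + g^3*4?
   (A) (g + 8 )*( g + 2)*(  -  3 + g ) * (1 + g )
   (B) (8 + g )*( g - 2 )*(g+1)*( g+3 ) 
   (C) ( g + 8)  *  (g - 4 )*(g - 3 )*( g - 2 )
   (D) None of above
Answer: D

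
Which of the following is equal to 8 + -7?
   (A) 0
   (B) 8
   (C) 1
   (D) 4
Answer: C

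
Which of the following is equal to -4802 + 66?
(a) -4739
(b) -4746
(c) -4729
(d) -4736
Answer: d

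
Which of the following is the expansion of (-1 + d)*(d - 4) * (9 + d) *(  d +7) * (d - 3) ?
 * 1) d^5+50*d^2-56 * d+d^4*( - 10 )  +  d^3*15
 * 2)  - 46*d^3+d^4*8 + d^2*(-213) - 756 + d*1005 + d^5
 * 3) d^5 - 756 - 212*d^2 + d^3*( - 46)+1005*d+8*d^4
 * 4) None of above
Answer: 3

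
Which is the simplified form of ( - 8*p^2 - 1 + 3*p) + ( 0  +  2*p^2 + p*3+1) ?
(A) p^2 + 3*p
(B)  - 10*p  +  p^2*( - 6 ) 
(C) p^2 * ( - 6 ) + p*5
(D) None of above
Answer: D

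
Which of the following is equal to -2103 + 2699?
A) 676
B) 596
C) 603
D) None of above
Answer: B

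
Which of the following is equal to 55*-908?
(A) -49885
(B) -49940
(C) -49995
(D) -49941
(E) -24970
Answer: B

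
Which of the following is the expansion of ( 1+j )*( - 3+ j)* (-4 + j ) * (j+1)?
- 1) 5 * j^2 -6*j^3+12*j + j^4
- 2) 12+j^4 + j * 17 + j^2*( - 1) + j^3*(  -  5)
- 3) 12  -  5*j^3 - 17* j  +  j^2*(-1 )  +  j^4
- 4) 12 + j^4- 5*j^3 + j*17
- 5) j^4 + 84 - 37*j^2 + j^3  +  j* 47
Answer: 2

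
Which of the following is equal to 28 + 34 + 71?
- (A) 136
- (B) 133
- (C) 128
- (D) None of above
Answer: B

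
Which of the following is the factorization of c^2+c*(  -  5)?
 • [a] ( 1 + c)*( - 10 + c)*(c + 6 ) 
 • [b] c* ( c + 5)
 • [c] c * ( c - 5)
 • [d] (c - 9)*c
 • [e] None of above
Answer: c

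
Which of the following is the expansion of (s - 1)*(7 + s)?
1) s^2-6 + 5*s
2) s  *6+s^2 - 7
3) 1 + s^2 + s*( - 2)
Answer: 2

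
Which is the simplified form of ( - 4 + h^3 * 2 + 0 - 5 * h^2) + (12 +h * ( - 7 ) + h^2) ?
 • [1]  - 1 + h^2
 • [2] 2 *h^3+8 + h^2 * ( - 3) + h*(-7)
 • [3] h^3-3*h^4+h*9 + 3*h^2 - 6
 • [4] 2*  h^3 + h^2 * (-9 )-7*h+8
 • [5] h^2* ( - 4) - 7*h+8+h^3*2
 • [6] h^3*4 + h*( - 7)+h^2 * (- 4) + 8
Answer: 5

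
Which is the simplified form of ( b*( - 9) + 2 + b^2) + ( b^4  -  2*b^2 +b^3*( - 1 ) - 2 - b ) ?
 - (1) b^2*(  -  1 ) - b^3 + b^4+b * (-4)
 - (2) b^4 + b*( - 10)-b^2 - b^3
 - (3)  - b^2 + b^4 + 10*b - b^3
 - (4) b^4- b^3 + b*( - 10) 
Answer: 2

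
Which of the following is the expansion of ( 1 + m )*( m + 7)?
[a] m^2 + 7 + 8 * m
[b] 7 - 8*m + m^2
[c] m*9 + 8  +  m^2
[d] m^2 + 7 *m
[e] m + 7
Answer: a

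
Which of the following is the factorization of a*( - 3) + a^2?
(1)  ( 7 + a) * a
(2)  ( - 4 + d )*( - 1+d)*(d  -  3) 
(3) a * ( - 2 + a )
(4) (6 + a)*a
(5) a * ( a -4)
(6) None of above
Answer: 6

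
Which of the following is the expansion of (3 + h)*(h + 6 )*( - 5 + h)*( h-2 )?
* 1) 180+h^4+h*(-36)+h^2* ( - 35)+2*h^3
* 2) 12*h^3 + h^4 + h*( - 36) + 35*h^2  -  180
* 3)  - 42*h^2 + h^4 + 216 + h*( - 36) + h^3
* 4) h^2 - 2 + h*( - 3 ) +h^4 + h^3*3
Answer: 1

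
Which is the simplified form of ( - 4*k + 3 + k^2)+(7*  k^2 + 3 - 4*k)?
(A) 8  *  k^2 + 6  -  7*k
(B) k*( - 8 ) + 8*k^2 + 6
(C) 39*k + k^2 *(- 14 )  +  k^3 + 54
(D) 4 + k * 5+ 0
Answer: B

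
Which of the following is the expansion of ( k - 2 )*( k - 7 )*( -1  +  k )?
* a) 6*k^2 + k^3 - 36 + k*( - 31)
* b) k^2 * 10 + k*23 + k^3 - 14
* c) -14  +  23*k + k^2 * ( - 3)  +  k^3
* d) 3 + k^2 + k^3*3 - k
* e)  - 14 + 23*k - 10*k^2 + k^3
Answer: e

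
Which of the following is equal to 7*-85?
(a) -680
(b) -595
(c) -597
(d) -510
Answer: b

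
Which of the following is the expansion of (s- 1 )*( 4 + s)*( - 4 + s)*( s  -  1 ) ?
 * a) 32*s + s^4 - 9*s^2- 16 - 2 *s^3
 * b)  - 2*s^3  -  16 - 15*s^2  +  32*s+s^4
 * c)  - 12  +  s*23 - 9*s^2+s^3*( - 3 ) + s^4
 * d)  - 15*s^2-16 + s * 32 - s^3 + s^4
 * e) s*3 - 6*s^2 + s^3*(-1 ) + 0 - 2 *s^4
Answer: b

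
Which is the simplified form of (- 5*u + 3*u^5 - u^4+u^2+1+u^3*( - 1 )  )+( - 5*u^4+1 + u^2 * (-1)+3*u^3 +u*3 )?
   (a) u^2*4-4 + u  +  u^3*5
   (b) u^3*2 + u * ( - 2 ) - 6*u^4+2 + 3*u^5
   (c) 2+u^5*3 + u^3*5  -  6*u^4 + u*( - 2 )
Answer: b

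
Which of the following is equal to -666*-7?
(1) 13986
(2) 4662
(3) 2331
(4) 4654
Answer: 2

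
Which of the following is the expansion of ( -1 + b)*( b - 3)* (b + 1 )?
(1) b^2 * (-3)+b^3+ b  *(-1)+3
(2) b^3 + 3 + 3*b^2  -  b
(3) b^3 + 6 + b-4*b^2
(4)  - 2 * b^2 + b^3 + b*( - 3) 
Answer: 1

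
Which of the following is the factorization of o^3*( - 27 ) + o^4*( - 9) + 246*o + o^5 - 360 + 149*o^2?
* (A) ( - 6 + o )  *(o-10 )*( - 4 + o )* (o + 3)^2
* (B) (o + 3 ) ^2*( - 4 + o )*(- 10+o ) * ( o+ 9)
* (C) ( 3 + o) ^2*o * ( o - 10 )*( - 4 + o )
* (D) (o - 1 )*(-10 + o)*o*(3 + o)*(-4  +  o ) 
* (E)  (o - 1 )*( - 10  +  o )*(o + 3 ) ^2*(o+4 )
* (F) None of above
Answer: F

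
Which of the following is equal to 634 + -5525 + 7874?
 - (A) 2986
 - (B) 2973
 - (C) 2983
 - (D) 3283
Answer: C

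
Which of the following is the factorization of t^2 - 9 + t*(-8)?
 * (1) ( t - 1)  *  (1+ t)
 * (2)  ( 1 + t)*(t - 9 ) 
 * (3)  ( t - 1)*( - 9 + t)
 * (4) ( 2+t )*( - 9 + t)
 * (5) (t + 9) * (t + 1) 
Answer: 2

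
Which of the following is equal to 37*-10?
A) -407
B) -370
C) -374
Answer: B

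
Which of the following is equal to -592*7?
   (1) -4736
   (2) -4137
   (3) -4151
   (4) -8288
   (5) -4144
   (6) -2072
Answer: 5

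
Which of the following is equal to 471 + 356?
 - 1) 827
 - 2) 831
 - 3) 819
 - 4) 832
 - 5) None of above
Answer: 1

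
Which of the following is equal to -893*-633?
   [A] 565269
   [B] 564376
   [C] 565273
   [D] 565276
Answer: A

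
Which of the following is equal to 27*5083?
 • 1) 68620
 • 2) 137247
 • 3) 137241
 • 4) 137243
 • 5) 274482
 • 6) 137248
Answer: 3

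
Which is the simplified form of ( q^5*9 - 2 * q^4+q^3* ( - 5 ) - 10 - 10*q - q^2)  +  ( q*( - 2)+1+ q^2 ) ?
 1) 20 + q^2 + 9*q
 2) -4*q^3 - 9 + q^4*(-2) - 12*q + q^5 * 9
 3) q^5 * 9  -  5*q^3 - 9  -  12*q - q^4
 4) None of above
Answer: 4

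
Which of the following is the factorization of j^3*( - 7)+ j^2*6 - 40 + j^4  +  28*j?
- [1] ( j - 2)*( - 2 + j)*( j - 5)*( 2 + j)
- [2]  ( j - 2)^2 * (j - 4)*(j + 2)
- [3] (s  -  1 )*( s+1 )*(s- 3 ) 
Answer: 1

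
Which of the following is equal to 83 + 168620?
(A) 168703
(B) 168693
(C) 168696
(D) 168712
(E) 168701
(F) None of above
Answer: A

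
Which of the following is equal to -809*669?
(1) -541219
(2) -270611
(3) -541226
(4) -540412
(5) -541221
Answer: 5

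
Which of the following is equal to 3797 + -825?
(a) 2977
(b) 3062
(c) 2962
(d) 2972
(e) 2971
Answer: d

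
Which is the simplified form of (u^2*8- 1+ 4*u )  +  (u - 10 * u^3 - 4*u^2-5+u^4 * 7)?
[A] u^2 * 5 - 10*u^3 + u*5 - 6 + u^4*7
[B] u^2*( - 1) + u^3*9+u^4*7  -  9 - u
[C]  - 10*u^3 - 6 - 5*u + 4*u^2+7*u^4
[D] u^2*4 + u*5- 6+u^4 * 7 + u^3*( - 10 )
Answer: D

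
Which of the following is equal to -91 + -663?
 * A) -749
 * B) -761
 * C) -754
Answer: C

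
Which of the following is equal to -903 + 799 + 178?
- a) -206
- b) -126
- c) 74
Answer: c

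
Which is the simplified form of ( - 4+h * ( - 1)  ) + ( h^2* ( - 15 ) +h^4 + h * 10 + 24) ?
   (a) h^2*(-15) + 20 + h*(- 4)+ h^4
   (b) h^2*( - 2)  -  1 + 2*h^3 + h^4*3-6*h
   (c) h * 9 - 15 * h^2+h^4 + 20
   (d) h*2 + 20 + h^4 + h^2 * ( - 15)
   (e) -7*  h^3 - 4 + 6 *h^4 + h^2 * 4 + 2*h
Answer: c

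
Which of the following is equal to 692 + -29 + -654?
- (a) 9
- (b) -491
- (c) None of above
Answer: a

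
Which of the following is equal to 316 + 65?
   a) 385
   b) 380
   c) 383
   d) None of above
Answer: d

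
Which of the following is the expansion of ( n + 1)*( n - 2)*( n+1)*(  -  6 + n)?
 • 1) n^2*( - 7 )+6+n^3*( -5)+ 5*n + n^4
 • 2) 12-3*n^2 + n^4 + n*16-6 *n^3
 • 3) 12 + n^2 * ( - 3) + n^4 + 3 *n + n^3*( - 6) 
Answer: 2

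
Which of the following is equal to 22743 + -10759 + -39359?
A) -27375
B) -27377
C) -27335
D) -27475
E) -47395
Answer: A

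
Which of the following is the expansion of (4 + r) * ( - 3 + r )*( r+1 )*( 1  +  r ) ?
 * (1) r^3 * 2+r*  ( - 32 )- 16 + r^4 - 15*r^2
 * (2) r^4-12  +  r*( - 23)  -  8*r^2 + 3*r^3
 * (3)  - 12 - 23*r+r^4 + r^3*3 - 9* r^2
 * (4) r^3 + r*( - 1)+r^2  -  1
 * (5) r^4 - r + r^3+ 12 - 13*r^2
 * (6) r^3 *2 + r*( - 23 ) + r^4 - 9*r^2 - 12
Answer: 3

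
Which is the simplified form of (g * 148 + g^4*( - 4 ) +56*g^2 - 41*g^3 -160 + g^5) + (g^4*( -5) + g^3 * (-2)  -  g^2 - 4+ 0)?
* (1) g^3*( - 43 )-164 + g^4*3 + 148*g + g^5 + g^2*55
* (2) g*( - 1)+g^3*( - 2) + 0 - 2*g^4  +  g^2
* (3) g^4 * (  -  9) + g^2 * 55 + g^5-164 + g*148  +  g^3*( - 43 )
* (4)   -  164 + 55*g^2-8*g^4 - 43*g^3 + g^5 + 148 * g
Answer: 3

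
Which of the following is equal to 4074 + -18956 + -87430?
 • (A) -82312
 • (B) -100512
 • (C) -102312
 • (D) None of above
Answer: C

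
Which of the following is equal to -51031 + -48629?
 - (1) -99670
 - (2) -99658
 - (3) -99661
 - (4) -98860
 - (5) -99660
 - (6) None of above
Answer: 5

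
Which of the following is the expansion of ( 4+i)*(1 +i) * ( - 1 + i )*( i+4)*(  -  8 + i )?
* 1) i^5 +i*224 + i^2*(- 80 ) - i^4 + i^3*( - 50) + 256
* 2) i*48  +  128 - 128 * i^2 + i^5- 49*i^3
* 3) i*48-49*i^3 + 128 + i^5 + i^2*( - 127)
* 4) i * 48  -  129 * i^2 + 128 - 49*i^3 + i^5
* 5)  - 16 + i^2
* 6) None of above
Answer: 2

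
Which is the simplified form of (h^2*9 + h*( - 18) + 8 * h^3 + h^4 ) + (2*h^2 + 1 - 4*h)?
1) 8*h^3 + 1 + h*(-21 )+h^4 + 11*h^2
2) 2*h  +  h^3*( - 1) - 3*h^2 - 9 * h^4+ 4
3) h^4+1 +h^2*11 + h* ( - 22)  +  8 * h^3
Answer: 3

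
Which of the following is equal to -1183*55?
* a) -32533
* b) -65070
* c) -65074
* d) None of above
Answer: d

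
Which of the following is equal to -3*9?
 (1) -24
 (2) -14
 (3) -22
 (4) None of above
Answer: 4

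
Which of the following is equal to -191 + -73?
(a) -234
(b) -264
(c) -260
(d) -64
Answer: b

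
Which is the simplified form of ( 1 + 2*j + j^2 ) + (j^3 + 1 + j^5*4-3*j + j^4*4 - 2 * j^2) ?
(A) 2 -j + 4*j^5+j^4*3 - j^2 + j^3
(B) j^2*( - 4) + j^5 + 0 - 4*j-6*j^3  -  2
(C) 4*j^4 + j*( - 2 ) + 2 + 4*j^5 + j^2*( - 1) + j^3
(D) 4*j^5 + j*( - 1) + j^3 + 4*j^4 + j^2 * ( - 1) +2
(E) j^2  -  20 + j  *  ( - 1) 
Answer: D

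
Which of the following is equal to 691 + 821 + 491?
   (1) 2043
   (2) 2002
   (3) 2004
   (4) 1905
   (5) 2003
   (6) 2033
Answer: 5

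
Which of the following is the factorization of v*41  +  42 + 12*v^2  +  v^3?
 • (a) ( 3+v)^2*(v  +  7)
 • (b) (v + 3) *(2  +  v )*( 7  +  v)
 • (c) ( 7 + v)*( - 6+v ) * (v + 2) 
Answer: b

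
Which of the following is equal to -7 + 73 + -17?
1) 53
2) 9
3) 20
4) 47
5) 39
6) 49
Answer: 6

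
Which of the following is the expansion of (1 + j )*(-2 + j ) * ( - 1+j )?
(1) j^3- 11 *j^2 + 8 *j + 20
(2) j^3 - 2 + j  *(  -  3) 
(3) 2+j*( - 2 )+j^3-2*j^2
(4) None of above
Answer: 4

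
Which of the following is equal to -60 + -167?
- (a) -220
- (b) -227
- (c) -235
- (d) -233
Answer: b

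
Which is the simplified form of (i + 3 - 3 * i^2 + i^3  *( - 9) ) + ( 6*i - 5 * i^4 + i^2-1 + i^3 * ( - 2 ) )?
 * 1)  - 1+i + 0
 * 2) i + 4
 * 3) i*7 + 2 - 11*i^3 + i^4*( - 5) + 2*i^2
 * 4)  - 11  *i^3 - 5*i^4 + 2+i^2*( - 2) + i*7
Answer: 4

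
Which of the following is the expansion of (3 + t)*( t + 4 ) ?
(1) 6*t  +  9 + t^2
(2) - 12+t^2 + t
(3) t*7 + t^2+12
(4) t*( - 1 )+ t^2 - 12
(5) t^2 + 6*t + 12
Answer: 3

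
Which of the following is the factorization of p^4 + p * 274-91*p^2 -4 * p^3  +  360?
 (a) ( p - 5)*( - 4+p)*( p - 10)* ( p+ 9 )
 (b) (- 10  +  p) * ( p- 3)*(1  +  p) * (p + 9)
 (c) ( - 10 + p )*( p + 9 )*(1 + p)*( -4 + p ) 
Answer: c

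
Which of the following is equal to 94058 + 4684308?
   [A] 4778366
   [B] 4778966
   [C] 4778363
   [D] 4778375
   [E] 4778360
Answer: A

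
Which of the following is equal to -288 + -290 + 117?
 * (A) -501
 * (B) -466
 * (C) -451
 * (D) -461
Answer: D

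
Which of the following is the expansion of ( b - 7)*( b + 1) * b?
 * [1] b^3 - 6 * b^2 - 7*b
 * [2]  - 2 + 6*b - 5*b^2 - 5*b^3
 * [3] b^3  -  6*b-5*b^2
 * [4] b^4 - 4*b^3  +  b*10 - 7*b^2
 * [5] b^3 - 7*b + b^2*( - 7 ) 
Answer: 1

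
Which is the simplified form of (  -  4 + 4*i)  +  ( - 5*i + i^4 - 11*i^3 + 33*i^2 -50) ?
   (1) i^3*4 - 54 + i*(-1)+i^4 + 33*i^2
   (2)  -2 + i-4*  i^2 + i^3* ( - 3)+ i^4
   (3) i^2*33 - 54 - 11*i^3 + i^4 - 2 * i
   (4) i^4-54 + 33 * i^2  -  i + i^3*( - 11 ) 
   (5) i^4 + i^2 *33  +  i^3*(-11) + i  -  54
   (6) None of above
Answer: 4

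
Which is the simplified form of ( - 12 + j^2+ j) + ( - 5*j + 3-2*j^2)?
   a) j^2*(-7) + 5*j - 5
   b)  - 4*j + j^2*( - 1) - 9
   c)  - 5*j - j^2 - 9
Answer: b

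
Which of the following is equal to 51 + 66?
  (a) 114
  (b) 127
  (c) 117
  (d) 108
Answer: c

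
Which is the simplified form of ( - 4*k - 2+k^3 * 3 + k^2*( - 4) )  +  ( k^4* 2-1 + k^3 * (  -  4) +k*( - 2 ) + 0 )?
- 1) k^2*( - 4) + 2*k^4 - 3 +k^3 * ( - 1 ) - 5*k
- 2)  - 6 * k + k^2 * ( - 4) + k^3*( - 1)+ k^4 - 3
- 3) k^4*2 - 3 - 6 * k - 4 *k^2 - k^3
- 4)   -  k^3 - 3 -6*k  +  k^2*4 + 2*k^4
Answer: 3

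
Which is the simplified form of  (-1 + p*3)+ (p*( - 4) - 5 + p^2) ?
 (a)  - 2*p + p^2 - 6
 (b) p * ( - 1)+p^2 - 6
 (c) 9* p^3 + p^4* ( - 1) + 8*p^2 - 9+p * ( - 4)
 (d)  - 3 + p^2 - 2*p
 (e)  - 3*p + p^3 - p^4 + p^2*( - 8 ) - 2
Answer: b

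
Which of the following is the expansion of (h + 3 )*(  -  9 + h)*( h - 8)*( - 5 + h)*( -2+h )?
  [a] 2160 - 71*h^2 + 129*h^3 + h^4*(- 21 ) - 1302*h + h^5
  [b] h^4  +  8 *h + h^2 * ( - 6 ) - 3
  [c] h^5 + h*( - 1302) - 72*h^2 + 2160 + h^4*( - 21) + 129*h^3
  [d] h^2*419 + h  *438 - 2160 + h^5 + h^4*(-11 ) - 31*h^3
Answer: a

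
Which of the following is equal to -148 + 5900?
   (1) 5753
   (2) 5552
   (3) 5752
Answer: 3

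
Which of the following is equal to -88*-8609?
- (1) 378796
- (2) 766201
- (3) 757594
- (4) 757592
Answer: 4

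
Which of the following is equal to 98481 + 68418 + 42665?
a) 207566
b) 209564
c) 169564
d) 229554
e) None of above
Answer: b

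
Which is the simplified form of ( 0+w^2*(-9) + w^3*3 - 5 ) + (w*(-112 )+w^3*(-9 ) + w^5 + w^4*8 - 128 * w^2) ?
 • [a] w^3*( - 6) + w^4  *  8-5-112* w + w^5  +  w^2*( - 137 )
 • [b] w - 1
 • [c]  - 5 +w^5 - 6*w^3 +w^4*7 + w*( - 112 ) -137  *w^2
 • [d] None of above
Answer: a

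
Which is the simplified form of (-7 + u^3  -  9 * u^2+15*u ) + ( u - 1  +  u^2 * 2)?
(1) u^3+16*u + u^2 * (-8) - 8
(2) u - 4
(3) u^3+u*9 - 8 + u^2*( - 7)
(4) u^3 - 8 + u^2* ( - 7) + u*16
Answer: 4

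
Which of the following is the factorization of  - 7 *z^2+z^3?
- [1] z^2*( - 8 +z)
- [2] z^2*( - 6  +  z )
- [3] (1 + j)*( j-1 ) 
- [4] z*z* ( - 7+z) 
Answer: 4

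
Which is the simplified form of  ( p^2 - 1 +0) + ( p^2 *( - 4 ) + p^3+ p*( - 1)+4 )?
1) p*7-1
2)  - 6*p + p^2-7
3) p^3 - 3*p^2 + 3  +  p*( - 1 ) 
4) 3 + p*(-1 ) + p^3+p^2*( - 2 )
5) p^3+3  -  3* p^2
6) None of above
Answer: 3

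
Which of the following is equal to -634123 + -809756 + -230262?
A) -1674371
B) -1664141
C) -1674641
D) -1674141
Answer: D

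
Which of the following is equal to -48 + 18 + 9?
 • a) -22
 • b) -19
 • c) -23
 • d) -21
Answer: d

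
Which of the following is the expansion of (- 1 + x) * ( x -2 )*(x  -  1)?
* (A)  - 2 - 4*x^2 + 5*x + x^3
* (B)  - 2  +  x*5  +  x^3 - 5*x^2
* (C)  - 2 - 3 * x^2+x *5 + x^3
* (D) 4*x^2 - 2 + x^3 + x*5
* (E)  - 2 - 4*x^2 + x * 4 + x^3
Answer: A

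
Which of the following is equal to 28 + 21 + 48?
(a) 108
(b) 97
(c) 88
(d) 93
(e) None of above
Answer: b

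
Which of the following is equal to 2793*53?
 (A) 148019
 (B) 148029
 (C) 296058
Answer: B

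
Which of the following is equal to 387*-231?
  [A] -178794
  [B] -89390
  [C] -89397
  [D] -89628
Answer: C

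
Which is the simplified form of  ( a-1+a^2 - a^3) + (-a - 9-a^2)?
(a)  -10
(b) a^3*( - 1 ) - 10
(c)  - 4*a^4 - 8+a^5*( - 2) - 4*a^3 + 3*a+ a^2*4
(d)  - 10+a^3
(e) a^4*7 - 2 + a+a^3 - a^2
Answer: b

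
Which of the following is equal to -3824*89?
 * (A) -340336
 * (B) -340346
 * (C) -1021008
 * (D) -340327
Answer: A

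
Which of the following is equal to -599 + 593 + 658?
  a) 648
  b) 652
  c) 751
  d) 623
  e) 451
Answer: b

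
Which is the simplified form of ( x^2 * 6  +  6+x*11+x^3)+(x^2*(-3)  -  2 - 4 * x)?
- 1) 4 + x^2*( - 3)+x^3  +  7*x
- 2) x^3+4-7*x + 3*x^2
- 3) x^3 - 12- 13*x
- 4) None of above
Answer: 4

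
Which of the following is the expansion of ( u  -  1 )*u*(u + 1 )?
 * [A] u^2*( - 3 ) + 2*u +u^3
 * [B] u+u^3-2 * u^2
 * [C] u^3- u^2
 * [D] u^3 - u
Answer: D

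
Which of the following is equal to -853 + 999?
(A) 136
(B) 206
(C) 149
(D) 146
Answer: D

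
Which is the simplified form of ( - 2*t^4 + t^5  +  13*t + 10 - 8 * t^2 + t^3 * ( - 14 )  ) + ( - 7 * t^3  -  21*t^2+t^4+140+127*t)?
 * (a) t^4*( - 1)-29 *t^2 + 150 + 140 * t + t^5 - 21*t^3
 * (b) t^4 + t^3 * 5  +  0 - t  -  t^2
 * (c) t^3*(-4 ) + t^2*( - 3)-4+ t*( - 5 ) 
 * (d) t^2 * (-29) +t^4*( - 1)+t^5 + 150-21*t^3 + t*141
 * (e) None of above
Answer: a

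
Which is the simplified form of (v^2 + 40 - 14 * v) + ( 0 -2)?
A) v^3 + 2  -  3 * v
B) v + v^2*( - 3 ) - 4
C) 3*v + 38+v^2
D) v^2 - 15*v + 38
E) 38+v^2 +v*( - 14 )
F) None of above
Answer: E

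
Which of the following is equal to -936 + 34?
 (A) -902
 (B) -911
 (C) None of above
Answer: A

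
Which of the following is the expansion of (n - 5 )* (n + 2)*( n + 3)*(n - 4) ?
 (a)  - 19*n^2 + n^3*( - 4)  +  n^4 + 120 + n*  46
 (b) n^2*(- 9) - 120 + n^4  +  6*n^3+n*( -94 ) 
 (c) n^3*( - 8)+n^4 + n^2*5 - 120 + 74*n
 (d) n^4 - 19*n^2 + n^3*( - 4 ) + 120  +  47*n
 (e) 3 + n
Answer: a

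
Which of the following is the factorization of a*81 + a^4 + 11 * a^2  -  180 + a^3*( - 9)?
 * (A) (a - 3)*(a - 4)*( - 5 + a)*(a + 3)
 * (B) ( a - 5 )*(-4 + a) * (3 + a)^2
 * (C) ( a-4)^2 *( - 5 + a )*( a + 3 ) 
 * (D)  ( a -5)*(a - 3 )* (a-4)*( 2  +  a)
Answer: A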